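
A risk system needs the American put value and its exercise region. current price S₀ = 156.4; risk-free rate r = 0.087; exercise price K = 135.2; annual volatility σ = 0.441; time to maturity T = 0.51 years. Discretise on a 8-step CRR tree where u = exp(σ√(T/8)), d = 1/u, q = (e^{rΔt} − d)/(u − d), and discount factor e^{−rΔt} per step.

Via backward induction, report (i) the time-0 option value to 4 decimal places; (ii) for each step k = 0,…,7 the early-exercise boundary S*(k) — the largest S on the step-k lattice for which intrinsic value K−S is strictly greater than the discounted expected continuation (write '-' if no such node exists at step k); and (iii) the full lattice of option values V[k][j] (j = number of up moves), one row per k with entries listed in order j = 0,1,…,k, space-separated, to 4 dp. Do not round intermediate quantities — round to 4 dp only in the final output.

price = 8.1289
boundary = - - - - 100.1860 89.6292 100.1860 111.9862
tree:
8.1289
12.2610 4.0398
17.9986 6.5940 1.5013
25.5864 10.5242 2.6919 0.3136
35.0140 16.3357 4.7630 0.6270 0.0000
45.5708 24.4750 8.2846 1.2537 0.0000 0.0000
55.0152 35.0140 14.0875 2.5070 0.0000 0.0000 0.0000
63.4644 45.5708 23.2138 5.0129 0.0000 0.0000 0.0000 0.0000
71.0233 55.0152 35.0140 10.0237 0.0000 0.0000 0.0000 0.0000 0.0000

params: Δt=0.06375 u=1.11778 d=0.89463 q=0.49711 e^(-rΔt)=0.99447
t_8 payoffs: 71.0233 55.0152 35.0140 10.0237 0.0000 0.0000 0.0000 0.0000 0.0000
t_7: node(7,0) S=71.7356 payoff=63.4644 vs cont=62.7166 → 63.4644 [stop]  node(7,1) S=89.6292 payoff=45.5708 vs cont=44.8230 → 45.5708 [stop]  node(7,2) S=111.9862 payoff=23.2138 vs cont=22.4660 → 23.2138 [stop]  node(7,3) S=139.9199 payoff=0.0000 vs cont=5.0129 → 5.0129 [wait]  node(7,4) S=174.8212 payoff=0.0000 vs cont=0.0000 → 0.0000 [wait]  node(7,5) S=218.4283 payoff=0.0000 vs cont=0.0000 → 0.0000 [wait]  node(7,6) S=272.9127 payoff=0.0000 vs cont=0.0000 → 0.0000 [wait]  node(7,7) S=340.9876 payoff=0.0000 vs cont=0.0000 → 0.0000 [wait]  ⇒ S*(7)=111.9862
t_6: node(6,0) S=80.1848 payoff=55.0152 vs cont=54.2674 → 55.0152 [stop]  node(6,1) S=100.1860 payoff=35.0140 vs cont=34.2662 → 35.0140 [stop]  node(6,2) S=125.1763 payoff=10.0237 vs cont=14.0875 → 14.0875 [wait]  node(6,3) S=156.4000 payoff=0.0000 vs cont=2.5070 → 2.5070 [wait]  node(6,4) S=195.4121 payoff=0.0000 vs cont=0.0000 → 0.0000 [wait]  node(6,5) S=244.1554 payoff=0.0000 vs cont=0.0000 → 0.0000 [wait]  node(6,6) S=305.0571 payoff=0.0000 vs cont=0.0000 → 0.0000 [wait]  ⇒ S*(6)=100.1860
t_5: node(5,0) S=89.6292 payoff=45.5708 vs cont=44.8230 → 45.5708 [stop]  node(5,1) S=111.9862 payoff=23.2138 vs cont=24.4750 → 24.4750 [wait]  node(5,2) S=139.9199 payoff=0.0000 vs cont=8.2846 → 8.2846 [wait]  node(5,3) S=174.8212 payoff=0.0000 vs cont=1.2537 → 1.2537 [wait]  node(5,4) S=218.4283 payoff=0.0000 vs cont=0.0000 → 0.0000 [wait]  node(5,5) S=272.9127 payoff=0.0000 vs cont=0.0000 → 0.0000 [wait]  ⇒ S*(5)=89.6292
t_4: node(4,0) S=100.1860 payoff=35.0140 vs cont=34.8897 → 35.0140 [stop]  node(4,1) S=125.1763 payoff=10.0237 vs cont=16.3357 → 16.3357 [wait]  node(4,2) S=156.4000 payoff=0.0000 vs cont=4.7630 → 4.7630 [wait]  node(4,3) S=195.4121 payoff=0.0000 vs cont=0.6270 → 0.6270 [wait]  node(4,4) S=244.1554 payoff=0.0000 vs cont=0.0000 → 0.0000 [wait]  ⇒ S*(4)=100.1860
t_3: node(3,0) S=111.9862 payoff=23.2138 vs cont=25.5864 → 25.5864 [wait]  node(3,1) S=139.9199 payoff=0.0000 vs cont=10.5242 → 10.5242 [wait]  node(3,2) S=174.8212 payoff=0.0000 vs cont=2.6919 → 2.6919 [wait]  node(3,3) S=218.4283 payoff=0.0000 vs cont=0.3136 → 0.3136 [wait]  ⇒ S*(3)=-
t_2: node(2,0) S=125.1763 payoff=10.0237 vs cont=17.9986 → 17.9986 [wait]  node(2,1) S=156.4000 payoff=0.0000 vs cont=6.5940 → 6.5940 [wait]  node(2,2) S=195.4121 payoff=0.0000 vs cont=1.5013 → 1.5013 [wait]  ⇒ S*(2)=-
t_1: node(1,0) S=139.9199 payoff=0.0000 vs cont=12.2610 → 12.2610 [wait]  node(1,1) S=174.8212 payoff=0.0000 vs cont=4.0398 → 4.0398 [wait]  ⇒ S*(1)=-
t_0: node(0,0) S=156.4000 payoff=0.0000 vs cont=8.1289 → 8.1289 [wait]  ⇒ S*(0)=-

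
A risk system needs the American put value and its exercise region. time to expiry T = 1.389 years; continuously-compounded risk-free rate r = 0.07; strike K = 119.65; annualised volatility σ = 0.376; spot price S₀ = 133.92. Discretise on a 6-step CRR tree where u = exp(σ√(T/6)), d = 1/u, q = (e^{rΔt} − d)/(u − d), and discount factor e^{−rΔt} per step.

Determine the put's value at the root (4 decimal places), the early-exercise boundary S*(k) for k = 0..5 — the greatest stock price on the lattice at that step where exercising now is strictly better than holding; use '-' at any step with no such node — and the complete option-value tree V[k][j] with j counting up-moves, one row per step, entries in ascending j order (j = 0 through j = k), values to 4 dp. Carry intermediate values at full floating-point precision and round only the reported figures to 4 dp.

price = 11.9749
boundary = - - - 77.8288 64.9489 77.8288
tree:
11.9749
18.8369 5.4989
28.6555 9.6262 1.5481
41.8212 16.4161 3.1456 0.0000
54.7011 26.9690 6.3915 0.0000 0.0000
65.4495 41.8212 12.9866 0.0000 0.0000 0.0000
74.4191 54.7011 26.3871 0.0000 0.0000 0.0000 0.0000

Δt=0.23150  u=1.19831  d=0.83451  q=0.49980  discount=0.98393
step 6 (expiry): payoffs max(K−S,0) = 74.4191 54.7011 26.3871 0.0000 0.0000 0.0000 0.0000
step 5: (k=5,j=0): S=54.2005, (K−S)⁺=65.4495, hold=63.5262 ⇒ V=65.4495 exercise | (k=5,j=1): S=77.8288, (K−S)⁺=41.8212, hold=39.8979 ⇒ V=41.8212 exercise | (k=5,j=2): S=111.7576, (K−S)⁺=7.8924, hold=12.9866 ⇒ V=12.9866 continue | (k=5,j=3): S=160.4774, (K−S)⁺=0.0000, hold=0.0000 ⇒ V=0.0000 continue | (k=5,j=4): S=230.4361, (K−S)⁺=0.0000, hold=0.0000 ⇒ V=0.0000 continue | (k=5,j=5): S=330.8927, (K−S)⁺=0.0000, hold=0.0000 ⇒ V=0.0000 continue  boundary S*=77.8288
step 4: (k=4,j=0): S=64.9489, (K−S)⁺=54.7011, hold=52.7778 ⇒ V=54.7011 exercise | (k=4,j=1): S=93.2629, (K−S)⁺=26.3871, hold=26.9690 ⇒ V=26.9690 continue | (k=4,j=2): S=133.9200, (K−S)⁺=0.0000, hold=6.3915 ⇒ V=6.3915 continue | (k=4,j=3): S=192.3013, (K−S)⁺=0.0000, hold=0.0000 ⇒ V=0.0000 continue | (k=4,j=4): S=276.1333, (K−S)⁺=0.0000, hold=0.0000 ⇒ V=0.0000 continue  boundary S*=64.9489
step 3: (k=3,j=0): S=77.8288, (K−S)⁺=41.8212, hold=40.1840 ⇒ V=41.8212 exercise | (k=3,j=1): S=111.7576, (K−S)⁺=7.8924, hold=16.4161 ⇒ V=16.4161 continue | (k=3,j=2): S=160.4774, (K−S)⁺=0.0000, hold=3.1456 ⇒ V=3.1456 continue | (k=3,j=3): S=230.4361, (K−S)⁺=0.0000, hold=0.0000 ⇒ V=0.0000 continue  boundary S*=77.8288
step 2: (k=2,j=0): S=93.2629, (K−S)⁺=26.3871, hold=28.6555 ⇒ V=28.6555 continue | (k=2,j=1): S=133.9200, (K−S)⁺=0.0000, hold=9.6262 ⇒ V=9.6262 continue | (k=2,j=2): S=192.3013, (K−S)⁺=0.0000, hold=1.5481 ⇒ V=1.5481 continue  boundary S*=-
step 1: (k=1,j=0): S=111.7576, (K−S)⁺=7.8924, hold=18.8369 ⇒ V=18.8369 continue | (k=1,j=1): S=160.4774, (K−S)⁺=0.0000, hold=5.4989 ⇒ V=5.4989 continue  boundary S*=-
step 0: (k=0,j=0): S=133.9200, (K−S)⁺=0.0000, hold=11.9749 ⇒ V=11.9749 continue  boundary S*=-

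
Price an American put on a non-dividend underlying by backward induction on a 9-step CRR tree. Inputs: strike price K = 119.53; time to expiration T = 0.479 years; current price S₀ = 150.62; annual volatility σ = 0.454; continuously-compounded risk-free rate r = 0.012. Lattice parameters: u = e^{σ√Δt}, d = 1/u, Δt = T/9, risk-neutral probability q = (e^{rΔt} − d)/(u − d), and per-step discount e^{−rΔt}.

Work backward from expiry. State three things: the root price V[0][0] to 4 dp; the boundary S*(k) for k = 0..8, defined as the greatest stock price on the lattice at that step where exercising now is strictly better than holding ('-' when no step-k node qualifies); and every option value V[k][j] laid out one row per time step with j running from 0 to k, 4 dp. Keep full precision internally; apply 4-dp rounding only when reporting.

Δt=0.05322  u=1.11042  d=0.90056  q=0.47688  discount=0.99936
step 9 (expiry): payoffs max(K−S,0) = 60.8486 47.1741 30.3129 9.5226 0.0000 0.0000 0.0000 0.0000 0.0000 0.0000
step 8: (k=8,j=0): S=65.1609, (K−S)⁺=54.3691, hold=54.2928 ⇒ V=54.3691 exercise | (k=8,j=1): S=80.3454, (K−S)⁺=39.1846, hold=39.1083 ⇒ V=39.1846 exercise | (k=8,j=2): S=99.0683, (K−S)⁺=20.4617, hold=20.3853 ⇒ V=20.4617 exercise | (k=8,j=3): S=122.1543, (K−S)⁺=0.0000, hold=4.9783 ⇒ V=4.9783 continue | (k=8,j=4): S=150.6200, (K−S)⁺=0.0000, hold=0.0000 ⇒ V=0.0000 continue | (k=8,j=5): S=185.7191, (K−S)⁺=0.0000, hold=0.0000 ⇒ V=0.0000 continue | (k=8,j=6): S=228.9973, (K−S)⁺=0.0000, hold=0.0000 ⇒ V=0.0000 continue | (k=8,j=7): S=282.3607, (K−S)⁺=0.0000, hold=0.0000 ⇒ V=0.0000 continue | (k=8,j=8): S=348.1594, (K−S)⁺=0.0000, hold=0.0000 ⇒ V=0.0000 continue  boundary S*=99.0683
step 7: (k=7,j=0): S=72.3559, (K−S)⁺=47.1741, hold=47.0978 ⇒ V=47.1741 exercise | (k=7,j=1): S=89.2171, (K−S)⁺=30.3129, hold=30.2366 ⇒ V=30.3129 exercise | (k=7,j=2): S=110.0074, (K−S)⁺=9.5226, hold=13.0695 ⇒ V=13.0695 continue | (k=7,j=3): S=135.6425, (K−S)⁺=0.0000, hold=2.6025 ⇒ V=2.6025 continue | (k=7,j=4): S=167.2513, (K−S)⁺=0.0000, hold=0.0000 ⇒ V=0.0000 continue | (k=7,j=5): S=206.2260, (K−S)⁺=0.0000, hold=0.0000 ⇒ V=0.0000 continue | (k=7,j=6): S=254.2830, (K−S)⁺=0.0000, hold=0.0000 ⇒ V=0.0000 continue | (k=7,j=7): S=313.5387, (K−S)⁺=0.0000, hold=0.0000 ⇒ V=0.0000 continue  boundary S*=89.2171
step 6: (k=6,j=0): S=80.3454, (K−S)⁺=39.1846, hold=39.1083 ⇒ V=39.1846 exercise | (k=6,j=1): S=99.0683, (K−S)⁺=20.4617, hold=22.0757 ⇒ V=22.0757 continue | (k=6,j=2): S=122.1543, (K−S)⁺=0.0000, hold=8.0728 ⇒ V=8.0728 continue | (k=6,j=3): S=150.6200, (K−S)⁺=0.0000, hold=1.3606 ⇒ V=1.3606 continue | (k=6,j=4): S=185.7191, (K−S)⁺=0.0000, hold=0.0000 ⇒ V=0.0000 continue | (k=6,j=5): S=228.9973, (K−S)⁺=0.0000, hold=0.0000 ⇒ V=0.0000 continue | (k=6,j=6): S=282.3607, (K−S)⁺=0.0000, hold=0.0000 ⇒ V=0.0000 continue  boundary S*=80.3454
step 5: (k=5,j=0): S=89.2171, (K−S)⁺=30.3129, hold=31.0058 ⇒ V=31.0058 continue | (k=5,j=1): S=110.0074, (K−S)⁺=9.5226, hold=15.3881 ⇒ V=15.3881 continue | (k=5,j=2): S=135.6425, (K−S)⁺=0.0000, hold=4.8687 ⇒ V=4.8687 continue | (k=5,j=3): S=167.2513, (K−S)⁺=0.0000, hold=0.7113 ⇒ V=0.7113 continue | (k=5,j=4): S=206.2260, (K−S)⁺=0.0000, hold=0.0000 ⇒ V=0.0000 continue | (k=5,j=5): S=254.2830, (K−S)⁺=0.0000, hold=0.0000 ⇒ V=0.0000 continue  boundary S*=-
step 4: (k=4,j=0): S=99.0683, (K−S)⁺=20.4617, hold=23.5430 ⇒ V=23.5430 continue | (k=4,j=1): S=122.1543, (K−S)⁺=0.0000, hold=10.3650 ⇒ V=10.3650 continue | (k=4,j=2): S=150.6200, (K−S)⁺=0.0000, hold=2.8843 ⇒ V=2.8843 continue | (k=4,j=3): S=185.7191, (K−S)⁺=0.0000, hold=0.3718 ⇒ V=0.3718 continue | (k=4,j=4): S=228.9973, (K−S)⁺=0.0000, hold=0.0000 ⇒ V=0.0000 continue  boundary S*=-
step 3: (k=3,j=0): S=110.0074, (K−S)⁺=9.5226, hold=17.2476 ⇒ V=17.2476 continue | (k=3,j=1): S=135.6425, (K−S)⁺=0.0000, hold=6.7932 ⇒ V=6.7932 continue | (k=3,j=2): S=167.2513, (K−S)⁺=0.0000, hold=1.6851 ⇒ V=1.6851 continue | (k=3,j=3): S=206.2260, (K−S)⁺=0.0000, hold=0.1944 ⇒ V=0.1944 continue  boundary S*=-
step 2: (k=2,j=0): S=122.1543, (K−S)⁺=0.0000, hold=12.2542 ⇒ V=12.2542 continue | (k=2,j=1): S=150.6200, (K−S)⁺=0.0000, hold=4.3544 ⇒ V=4.3544 continue | (k=2,j=2): S=185.7191, (K−S)⁺=0.0000, hold=0.9736 ⇒ V=0.9736 continue  boundary S*=-
step 1: (k=1,j=0): S=135.6425, (K−S)⁺=0.0000, hold=8.4815 ⇒ V=8.4815 continue | (k=1,j=1): S=167.2513, (K−S)⁺=0.0000, hold=2.7404 ⇒ V=2.7404 continue  boundary S*=-
step 0: (k=0,j=0): S=150.6200, (K−S)⁺=0.0000, hold=5.7400 ⇒ V=5.7400 continue  boundary S*=-

price = 5.7400
boundary = - - - - - - 80.3454 89.2171 99.0683
tree:
5.7400
8.4815 2.7404
12.2542 4.3544 0.9736
17.2476 6.7932 1.6851 0.1944
23.5430 10.3650 2.8843 0.3718 0.0000
31.0058 15.3881 4.8687 0.7113 0.0000 0.0000
39.1846 22.0757 8.0728 1.3606 0.0000 0.0000 0.0000
47.1741 30.3129 13.0695 2.6025 0.0000 0.0000 0.0000 0.0000
54.3691 39.1846 20.4617 4.9783 0.0000 0.0000 0.0000 0.0000 0.0000
60.8486 47.1741 30.3129 9.5226 0.0000 0.0000 0.0000 0.0000 0.0000 0.0000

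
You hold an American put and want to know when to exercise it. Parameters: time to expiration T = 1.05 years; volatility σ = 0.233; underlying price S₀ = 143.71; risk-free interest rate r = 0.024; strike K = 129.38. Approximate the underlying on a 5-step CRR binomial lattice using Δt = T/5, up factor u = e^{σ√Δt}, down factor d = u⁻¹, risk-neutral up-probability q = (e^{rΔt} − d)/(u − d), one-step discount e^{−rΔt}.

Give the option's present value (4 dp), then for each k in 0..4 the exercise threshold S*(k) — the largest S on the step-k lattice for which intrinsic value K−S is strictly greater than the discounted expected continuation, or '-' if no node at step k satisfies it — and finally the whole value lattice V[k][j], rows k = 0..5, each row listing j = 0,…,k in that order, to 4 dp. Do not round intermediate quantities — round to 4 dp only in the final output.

price = 5.6578
boundary = - - - 104.3213 116.0765
tree:
5.6578
9.6147 1.7098
15.8622 3.3883 0.0280
25.0587 6.7141 0.0560 0.0000
35.6235 13.3035 0.1120 0.0000 0.0000
45.1183 25.0587 0.2237 0.0000 0.0000 0.0000

params: Δt=0.21000 u=1.11268 d=0.89873 q=0.49695 e^(-rΔt)=0.99497
t_5 payoffs: 45.1183 25.0587 0.2237 0.0000 0.0000 0.0000
t_4: node(4,0) S=93.7565 payoff=35.6235 vs cont=34.9730 → 35.6235 [stop]  node(4,1) S=116.0765 payoff=13.3035 vs cont=12.6531 → 13.3035 [stop]  node(4,2) S=143.7100 payoff=0.0000 vs cont=0.1120 → 0.1120 [wait]  node(4,3) S=177.9220 payoff=0.0000 vs cont=0.0000 → 0.0000 [wait]  node(4,4) S=220.2787 payoff=0.0000 vs cont=0.0000 → 0.0000 [wait]  ⇒ S*(4)=116.0765
t_3: node(3,0) S=104.3213 payoff=25.0587 vs cont=24.4083 → 25.0587 [stop]  node(3,1) S=129.1563 payoff=0.2237 vs cont=6.7141 → 6.7141 [wait]  node(3,2) S=159.9036 payoff=0.0000 vs cont=0.0560 → 0.0560 [wait]  node(3,3) S=197.9708 payoff=0.0000 vs cont=0.0000 → 0.0000 [wait]  ⇒ S*(3)=104.3213
t_2: node(2,0) S=116.0765 payoff=13.3035 vs cont=15.8622 → 15.8622 [wait]  node(2,1) S=143.7100 payoff=0.0000 vs cont=3.3883 → 3.3883 [wait]  node(2,2) S=177.9220 payoff=0.0000 vs cont=0.0280 → 0.0280 [wait]  ⇒ S*(2)=-
t_1: node(1,0) S=129.1563 payoff=0.2237 vs cont=9.6147 → 9.6147 [wait]  node(1,1) S=159.9036 payoff=0.0000 vs cont=1.7098 → 1.7098 [wait]  ⇒ S*(1)=-
t_0: node(0,0) S=143.7100 payoff=0.0000 vs cont=5.6578 → 5.6578 [wait]  ⇒ S*(0)=-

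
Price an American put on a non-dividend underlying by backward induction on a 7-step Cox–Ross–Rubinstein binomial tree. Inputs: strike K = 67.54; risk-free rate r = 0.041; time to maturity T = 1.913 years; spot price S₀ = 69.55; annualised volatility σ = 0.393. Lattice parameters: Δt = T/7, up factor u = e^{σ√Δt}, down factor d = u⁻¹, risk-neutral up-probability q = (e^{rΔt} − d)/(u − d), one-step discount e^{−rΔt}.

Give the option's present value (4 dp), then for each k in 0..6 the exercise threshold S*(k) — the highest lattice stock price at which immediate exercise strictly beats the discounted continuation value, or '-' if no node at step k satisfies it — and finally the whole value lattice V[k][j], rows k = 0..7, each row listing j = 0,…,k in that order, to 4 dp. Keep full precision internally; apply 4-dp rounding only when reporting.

Δt=0.27329  u=1.22807  d=0.81428  q=0.47605  discount=0.98886
step 7 (expiry): payoffs max(K−S,0) = 51.0309 42.6415 29.9889 10.9066 0.0000 0.0000 0.0000 0.0000
step 6: (k=6,j=0): S=20.2744, (K−S)⁺=47.2656, hold=46.5130 ⇒ V=47.2656 exercise | (k=6,j=1): S=30.5772, (K−S)⁺=36.9628, hold=36.2102 ⇒ V=36.9628 exercise | (k=6,j=2): S=46.1156, (K−S)⁺=21.4244, hold=20.6719 ⇒ V=21.4244 exercise | (k=6,j=3): S=69.5500, (K−S)⁺=0.0000, hold=5.6509 ⇒ V=5.6509 continue | (k=6,j=4): S=104.8930, (K−S)⁺=0.0000, hold=0.0000 ⇒ V=0.0000 continue | (k=6,j=5): S=158.1962, (K−S)⁺=0.0000, hold=0.0000 ⇒ V=0.0000 continue | (k=6,j=6): S=238.5864, (K−S)⁺=0.0000, hold=0.0000 ⇒ V=0.0000 continue  boundary S*=46.1156
step 5: (k=5,j=0): S=24.8985, (K−S)⁺=42.6415, hold=41.8889 ⇒ V=42.6415 exercise | (k=5,j=1): S=37.5511, (K−S)⁺=29.9889, hold=29.2363 ⇒ V=29.9889 exercise | (k=5,j=2): S=56.6334, (K−S)⁺=10.9066, hold=13.7604 ⇒ V=13.7604 continue | (k=5,j=3): S=85.4126, (K−S)⁺=0.0000, hold=2.9278 ⇒ V=2.9278 continue | (k=5,j=4): S=128.8165, (K−S)⁺=0.0000, hold=0.0000 ⇒ V=0.0000 continue | (k=5,j=5): S=194.2768, (K−S)⁺=0.0000, hold=0.0000 ⇒ V=0.0000 continue  boundary S*=37.5511
step 4: (k=4,j=0): S=30.5772, (K−S)⁺=36.9628, hold=36.2102 ⇒ V=36.9628 exercise | (k=4,j=1): S=46.1156, (K−S)⁺=21.4244, hold=22.0153 ⇒ V=22.0153 continue | (k=4,j=2): S=69.5500, (K−S)⁺=0.0000, hold=8.5077 ⇒ V=8.5077 continue | (k=4,j=3): S=104.8930, (K−S)⁺=0.0000, hold=1.5169 ⇒ V=1.5169 continue | (k=4,j=4): S=158.1962, (K−S)⁺=0.0000, hold=0.0000 ⇒ V=0.0000 continue  boundary S*=30.5772
step 3: (k=3,j=0): S=37.5511, (K−S)⁺=29.9889, hold=29.5145 ⇒ V=29.9889 exercise | (k=3,j=1): S=56.6334, (K−S)⁺=10.9066, hold=15.4114 ⇒ V=15.4114 continue | (k=3,j=2): S=85.4126, (K−S)⁺=0.0000, hold=5.1220 ⇒ V=5.1220 continue | (k=3,j=3): S=128.8165, (K−S)⁺=0.0000, hold=0.7859 ⇒ V=0.7859 continue  boundary S*=37.5511
step 2: (k=2,j=0): S=46.1156, (K−S)⁺=21.4244, hold=22.7925 ⇒ V=22.7925 continue | (k=2,j=1): S=69.5500, (K−S)⁺=0.0000, hold=10.3960 ⇒ V=10.3960 continue | (k=2,j=2): S=104.8930, (K−S)⁺=0.0000, hold=3.0238 ⇒ V=3.0238 continue  boundary S*=-
step 1: (k=1,j=0): S=56.6334, (K−S)⁺=10.9066, hold=16.7029 ⇒ V=16.7029 continue | (k=1,j=1): S=85.4126, (K−S)⁺=0.0000, hold=6.8097 ⇒ V=6.8097 continue  boundary S*=-
step 0: (k=0,j=0): S=69.5500, (K−S)⁺=0.0000, hold=11.8597 ⇒ V=11.8597 continue  boundary S*=-

price = 11.8597
boundary = - - - 37.5511 30.5772 37.5511 46.1156
tree:
11.8597
16.7029 6.8097
22.7925 10.3960 3.0238
29.9889 15.4114 5.1220 0.7859
36.9628 22.0153 8.5077 1.5169 0.0000
42.6415 29.9889 13.7604 2.9278 0.0000 0.0000
47.2656 36.9628 21.4244 5.6509 0.0000 0.0000 0.0000
51.0309 42.6415 29.9889 10.9066 0.0000 0.0000 0.0000 0.0000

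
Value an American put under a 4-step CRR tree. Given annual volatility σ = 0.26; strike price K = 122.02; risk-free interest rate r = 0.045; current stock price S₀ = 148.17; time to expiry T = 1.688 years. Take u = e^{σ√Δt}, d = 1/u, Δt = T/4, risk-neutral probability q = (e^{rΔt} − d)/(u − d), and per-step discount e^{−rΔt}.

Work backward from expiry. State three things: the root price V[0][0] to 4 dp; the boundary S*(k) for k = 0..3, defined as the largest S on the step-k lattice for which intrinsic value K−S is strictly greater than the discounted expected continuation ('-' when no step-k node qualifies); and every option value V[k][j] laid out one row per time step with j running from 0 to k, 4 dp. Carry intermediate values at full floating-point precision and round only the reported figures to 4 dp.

Δt=0.42200, u=1.18400, d=0.84459, q=0.51436, disc=e^(-rΔt)=0.98119
k=4 terminal: V=max(K-S,0) → 46.6235 16.3247 0.0000 0.0000 0.0000
k=3: j=0 S=89.2695 intr=32.7505 cont=30.4552 V=32.7505[EX]; j=1 S=125.1434 intr=0.0000 cont=7.7788 V=7.7788[hold]; j=2 S=175.4335 intr=0.0000 cont=0.0000 V=0.0000[hold]; j=3 S=245.9333 intr=0.0000 cont=0.0000 V=0.0000[hold]  S*(3)=89.2695
k=2: j=0 S=105.6953 intr=16.3247 cont=19.5316 V=19.5316[hold]; j=1 S=148.1700 intr=0.0000 cont=3.7066 V=3.7066[hold]; j=2 S=207.7136 intr=0.0000 cont=0.0000 V=0.0000[hold]  S*(2)=-
k=1: j=0 S=125.1434 intr=0.0000 cont=11.1776 V=11.1776[hold]; j=1 S=175.4335 intr=0.0000 cont=1.7662 V=1.7662[hold]  S*(1)=-
k=0: j=0 S=148.1700 intr=0.0000 cont=6.2176 V=6.2176[hold]  S*(0)=-

price = 6.2176
boundary = - - - 89.2695
tree:
6.2176
11.1776 1.7662
19.5316 3.7066 0.0000
32.7505 7.7788 0.0000 0.0000
46.6235 16.3247 0.0000 0.0000 0.0000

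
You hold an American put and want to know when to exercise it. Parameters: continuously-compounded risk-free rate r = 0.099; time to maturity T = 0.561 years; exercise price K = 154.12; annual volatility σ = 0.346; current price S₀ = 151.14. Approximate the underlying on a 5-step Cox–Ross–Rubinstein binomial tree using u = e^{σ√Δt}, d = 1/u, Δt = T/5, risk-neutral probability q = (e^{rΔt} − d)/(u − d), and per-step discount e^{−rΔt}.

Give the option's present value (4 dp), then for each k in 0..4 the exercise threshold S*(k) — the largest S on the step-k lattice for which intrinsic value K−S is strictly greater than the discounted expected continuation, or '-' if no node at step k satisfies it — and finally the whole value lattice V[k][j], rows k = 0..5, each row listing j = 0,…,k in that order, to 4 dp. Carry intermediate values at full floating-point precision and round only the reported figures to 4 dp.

price = 14.2941
boundary = - - 119.8705 106.7527 119.8705
tree:
14.2941
22.5909 6.9166
34.2495 12.2781 2.0992
47.3673 21.0530 4.4143 0.0000
59.0495 34.2495 9.2826 0.0000 0.0000
69.4534 47.3673 19.5197 0.0000 0.0000 0.0000

Δt=0.11220, u=1.12288, d=0.89057, q=0.51914, disc=e^(-rΔt)=0.98895
k=5 terminal: V=max(K-S,0) → 69.4534 47.3673 19.5197 0.0000 0.0000 0.0000
k=4: j=0 S=95.0705 intr=59.0495 cont=57.3471 V=59.0495[EX]; j=1 S=119.8705 intr=34.2495 cont=32.5470 V=34.2495[EX]; j=2 S=151.1400 intr=2.9800 cont=9.2826 V=9.2826[hold]; j=3 S=190.5664 intr=0.0000 cont=0.0000 V=0.0000[hold]; j=4 S=240.2776 intr=0.0000 cont=0.0000 V=0.0000[hold]  S*(4)=119.8705
k=3: j=0 S=106.7527 intr=47.3673 cont=45.6648 V=47.3673[EX]; j=1 S=134.6003 intr=19.5197 cont=21.0530 V=21.0530[hold]; j=2 S=169.7121 intr=0.0000 cont=4.4143 V=4.4143[hold]; j=3 S=213.9833 intr=0.0000 cont=0.0000 V=0.0000[hold]  S*(3)=106.7527
k=2: j=0 S=119.8705 intr=34.2495 cont=33.3342 V=34.2495[EX]; j=1 S=151.1400 intr=2.9800 cont=12.2781 V=12.2781[hold]; j=2 S=190.5664 intr=0.0000 cont=2.0992 V=2.0992[hold]  S*(2)=119.8705
k=1: j=0 S=134.6003 intr=19.5197 cont=22.5909 V=22.5909[hold]; j=1 S=169.7121 intr=0.0000 cont=6.9166 V=6.9166[hold]  S*(1)=-
k=0: j=0 S=151.1400 intr=2.9800 cont=14.2941 V=14.2941[hold]  S*(0)=-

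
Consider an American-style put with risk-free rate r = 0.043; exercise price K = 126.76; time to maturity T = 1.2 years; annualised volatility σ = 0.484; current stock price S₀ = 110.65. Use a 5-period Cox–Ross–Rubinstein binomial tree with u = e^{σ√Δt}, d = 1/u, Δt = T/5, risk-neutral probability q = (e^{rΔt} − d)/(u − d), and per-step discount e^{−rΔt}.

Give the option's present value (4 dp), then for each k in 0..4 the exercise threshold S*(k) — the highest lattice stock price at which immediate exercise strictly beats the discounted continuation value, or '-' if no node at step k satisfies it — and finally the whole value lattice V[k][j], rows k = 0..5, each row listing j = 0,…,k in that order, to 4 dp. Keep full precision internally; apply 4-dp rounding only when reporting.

Δt=0.24000  u=1.26758  d=0.78890  q=0.46267  discount=0.98973
step 5 (expiry): payoffs max(K−S,0) = 92.9479 72.4320 39.4678 0.0000 0.0000 0.0000
step 4: (k=4,j=0): S=42.8596, (K−S)⁺=83.9004, hold=82.5990 ⇒ V=83.9004 exercise | (k=4,j=1): S=68.8652, (K−S)⁺=57.8948, hold=56.5934 ⇒ V=57.8948 exercise | (k=4,j=2): S=110.6500, (K−S)⁺=16.1100, hold=20.9895 ⇒ V=20.9895 continue | (k=4,j=3): S=177.7883, (K−S)⁺=0.0000, hold=0.0000 ⇒ V=0.0000 continue | (k=4,j=4): S=285.6635, (K−S)⁺=0.0000, hold=0.0000 ⇒ V=0.0000 continue  boundary S*=68.8652
step 3: (k=3,j=0): S=54.3280, (K−S)⁺=72.4320, hold=71.1305 ⇒ V=72.4320 exercise | (k=3,j=1): S=87.2922, (K−S)⁺=39.4678, hold=40.4008 ⇒ V=40.4008 continue | (k=3,j=2): S=140.2579, (K−S)⁺=0.0000, hold=11.1625 ⇒ V=11.1625 continue | (k=3,j=3): S=225.3611, (K−S)⁺=0.0000, hold=0.0000 ⇒ V=0.0000 continue  boundary S*=54.3280
step 2: (k=2,j=0): S=68.8652, (K−S)⁺=57.8948, hold=57.0206 ⇒ V=57.8948 exercise | (k=2,j=1): S=110.6500, (K−S)⁺=16.1100, hold=26.5972 ⇒ V=26.5972 continue | (k=2,j=2): S=177.7883, (K−S)⁺=0.0000, hold=5.9364 ⇒ V=5.9364 continue  boundary S*=68.8652
step 1: (k=1,j=0): S=87.2922, (K−S)⁺=39.4678, hold=42.9686 ⇒ V=42.9686 continue | (k=1,j=1): S=140.2579, (K−S)⁺=0.0000, hold=16.8631 ⇒ V=16.8631 continue  boundary S*=-
step 0: (k=0,j=0): S=110.6500, (K−S)⁺=16.1100, hold=30.5733 ⇒ V=30.5733 continue  boundary S*=-

price = 30.5733
boundary = - - 68.8652 54.3280 68.8652
tree:
30.5733
42.9686 16.8631
57.8948 26.5972 5.9364
72.4320 40.4008 11.1625 0.0000
83.9004 57.8948 20.9895 0.0000 0.0000
92.9479 72.4320 39.4678 0.0000 0.0000 0.0000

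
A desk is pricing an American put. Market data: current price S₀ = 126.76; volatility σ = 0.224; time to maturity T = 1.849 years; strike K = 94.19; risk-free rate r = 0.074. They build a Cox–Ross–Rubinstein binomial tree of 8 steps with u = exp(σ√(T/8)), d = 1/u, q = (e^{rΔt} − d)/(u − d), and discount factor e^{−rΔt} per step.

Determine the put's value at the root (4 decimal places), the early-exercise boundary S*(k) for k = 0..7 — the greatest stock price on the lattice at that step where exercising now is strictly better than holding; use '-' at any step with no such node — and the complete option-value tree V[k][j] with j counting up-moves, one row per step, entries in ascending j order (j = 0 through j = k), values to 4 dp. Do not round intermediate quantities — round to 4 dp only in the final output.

Δt=0.23112  u=1.11370  d=0.89791  q=0.55304  discount=0.98304
step 8 (expiry): payoffs max(K−S,0) = 40.6310 27.7592 11.7938 0.0000 0.0000 0.0000 0.0000 0.0000 0.0000
step 7: (k=7,j=0): S=59.6487, (K−S)⁺=34.5413, hold=32.9440 ⇒ V=34.5413 exercise | (k=7,j=1): S=73.9841, (K−S)⁺=20.2059, hold=18.6086 ⇒ V=20.2059 exercise | (k=7,j=2): S=91.7648, (K−S)⁺=2.4252, hold=5.1819 ⇒ V=5.1819 continue | (k=7,j=3): S=113.8187, (K−S)⁺=0.0000, hold=0.0000 ⇒ V=0.0000 continue | (k=7,j=4): S=141.1728, (K−S)⁺=0.0000, hold=0.0000 ⇒ V=0.0000 continue | (k=7,j=5): S=175.1009, (K−S)⁺=0.0000, hold=0.0000 ⇒ V=0.0000 continue | (k=7,j=6): S=217.1831, (K−S)⁺=0.0000, hold=0.0000 ⇒ V=0.0000 continue | (k=7,j=7): S=269.3789, (K−S)⁺=0.0000, hold=0.0000 ⇒ V=0.0000 continue  boundary S*=73.9841
step 6: (k=6,j=0): S=66.4308, (K−S)⁺=27.7592, hold=26.1619 ⇒ V=27.7592 exercise | (k=6,j=1): S=82.3962, (K−S)⁺=11.7938, hold=11.6953 ⇒ V=11.7938 exercise | (k=6,j=2): S=102.1985, (K−S)⁺=0.0000, hold=2.2768 ⇒ V=2.2768 continue | (k=6,j=3): S=126.7600, (K−S)⁺=0.0000, hold=0.0000 ⇒ V=0.0000 continue | (k=6,j=4): S=157.2243, (K−S)⁺=0.0000, hold=0.0000 ⇒ V=0.0000 continue | (k=6,j=5): S=195.0102, (K−S)⁺=0.0000, hold=0.0000 ⇒ V=0.0000 continue | (k=6,j=6): S=241.8771, (K−S)⁺=0.0000, hold=0.0000 ⇒ V=0.0000 continue  boundary S*=82.3962
step 5: (k=5,j=0): S=73.9841, (K−S)⁺=20.2059, hold=18.6086 ⇒ V=20.2059 exercise | (k=5,j=1): S=91.7648, (K−S)⁺=2.4252, hold=6.4198 ⇒ V=6.4198 continue | (k=5,j=2): S=113.8187, (K−S)⁺=0.0000, hold=1.0004 ⇒ V=1.0004 continue | (k=5,j=3): S=141.1728, (K−S)⁺=0.0000, hold=0.0000 ⇒ V=0.0000 continue | (k=5,j=4): S=175.1009, (K−S)⁺=0.0000, hold=0.0000 ⇒ V=0.0000 continue | (k=5,j=5): S=217.1831, (K−S)⁺=0.0000, hold=0.0000 ⇒ V=0.0000 continue  boundary S*=73.9841
step 4: (k=4,j=0): S=82.3962, (K−S)⁺=11.7938, hold=12.3682 ⇒ V=12.3682 continue | (k=4,j=1): S=102.1985, (K−S)⁺=0.0000, hold=3.3646 ⇒ V=3.3646 continue | (k=4,j=2): S=126.7600, (K−S)⁺=0.0000, hold=0.4395 ⇒ V=0.4395 continue | (k=4,j=3): S=157.2243, (K−S)⁺=0.0000, hold=0.0000 ⇒ V=0.0000 continue | (k=4,j=4): S=195.0102, (K−S)⁺=0.0000, hold=0.0000 ⇒ V=0.0000 continue  boundary S*=-
step 3: (k=3,j=0): S=91.7648, (K−S)⁺=2.4252, hold=7.2635 ⇒ V=7.2635 continue | (k=3,j=1): S=113.8187, (K−S)⁺=0.0000, hold=1.7173 ⇒ V=1.7173 continue | (k=3,j=2): S=141.1728, (K−S)⁺=0.0000, hold=0.1931 ⇒ V=0.1931 continue | (k=3,j=3): S=175.1009, (K−S)⁺=0.0000, hold=0.0000 ⇒ V=0.0000 continue  boundary S*=-
step 2: (k=2,j=0): S=102.1985, (K−S)⁺=0.0000, hold=4.1251 ⇒ V=4.1251 continue | (k=2,j=1): S=126.7600, (K−S)⁺=0.0000, hold=0.8595 ⇒ V=0.8595 continue | (k=2,j=2): S=157.2243, (K−S)⁺=0.0000, hold=0.0849 ⇒ V=0.0849 continue  boundary S*=-
step 1: (k=1,j=0): S=113.8187, (K−S)⁺=0.0000, hold=2.2798 ⇒ V=2.2798 continue | (k=1,j=1): S=141.1728, (K−S)⁺=0.0000, hold=0.4238 ⇒ V=0.4238 continue  boundary S*=-
step 0: (k=0,j=0): S=126.7600, (K−S)⁺=0.0000, hold=1.2321 ⇒ V=1.2321 continue  boundary S*=-

price = 1.2321
boundary = - - - - - 73.9841 82.3962 73.9841
tree:
1.2321
2.2798 0.4238
4.1251 0.8595 0.0849
7.2635 1.7173 0.1931 0.0000
12.3682 3.3646 0.4395 0.0000 0.0000
20.2059 6.4198 1.0004 0.0000 0.0000 0.0000
27.7592 11.7938 2.2768 0.0000 0.0000 0.0000 0.0000
34.5413 20.2059 5.1819 0.0000 0.0000 0.0000 0.0000 0.0000
40.6310 27.7592 11.7938 0.0000 0.0000 0.0000 0.0000 0.0000 0.0000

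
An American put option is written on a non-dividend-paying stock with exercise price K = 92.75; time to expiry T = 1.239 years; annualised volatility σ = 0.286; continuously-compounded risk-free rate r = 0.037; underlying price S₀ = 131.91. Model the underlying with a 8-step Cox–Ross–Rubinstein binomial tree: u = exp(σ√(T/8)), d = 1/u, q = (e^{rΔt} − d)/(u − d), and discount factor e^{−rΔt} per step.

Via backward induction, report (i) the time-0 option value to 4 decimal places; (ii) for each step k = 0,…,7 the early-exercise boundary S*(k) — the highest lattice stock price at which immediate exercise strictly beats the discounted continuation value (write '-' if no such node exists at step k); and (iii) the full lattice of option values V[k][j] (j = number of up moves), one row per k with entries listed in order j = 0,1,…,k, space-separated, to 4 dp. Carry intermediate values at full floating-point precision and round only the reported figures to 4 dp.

Δt=0.15488, u=1.11913, d=0.89355, q=0.49737, disc=e^(-rΔt)=0.99429
k=8 terminal: V=max(K-S,0) → 39.1421 25.6085 8.6583 0.0000 0.0000 0.0000 0.0000 0.0000 0.0000
k=7: j=0 S=59.9943 intr=32.7557 cont=32.2257 V=32.7557[EX]; j=1 S=75.1402 intr=17.6098 cont=17.0799 V=17.6098[EX]; j=2 S=94.1097 intr=0.0000 cont=4.3271 V=4.3271[hold]; j=3 S=117.8682 intr=0.0000 cont=0.0000 V=0.0000[hold]; j=4 S=147.6246 intr=0.0000 cont=0.0000 V=0.0000[hold]; j=5 S=184.8932 intr=0.0000 cont=0.0000 V=0.0000[hold]; j=6 S=231.5705 intr=0.0000 cont=0.0000 V=0.0000[hold]; j=7 S=290.0317 intr=0.0000 cont=0.0000 V=0.0000[hold]  S*(7)=75.1402
k=6: j=0 S=67.1415 intr=25.6085 cont=25.0785 V=25.6085[EX]; j=1 S=84.0917 intr=8.6583 cont=10.9405 V=10.9405[hold]; j=2 S=105.3211 intr=0.0000 cont=2.1625 V=2.1625[hold]; j=3 S=131.9100 intr=0.0000 cont=0.0000 V=0.0000[hold]; j=4 S=165.2114 intr=0.0000 cont=0.0000 V=0.0000[hold]; j=5 S=206.9198 intr=0.0000 cont=0.0000 V=0.0000[hold]; j=6 S=259.1578 intr=0.0000 cont=0.0000 V=0.0000[hold]  S*(6)=67.1415
k=5: j=0 S=75.1402 intr=17.6098 cont=18.2085 V=18.2085[hold]; j=1 S=94.1097 intr=0.0000 cont=6.5371 V=6.5371[hold]; j=2 S=117.8682 intr=0.0000 cont=1.0807 V=1.0807[hold]; j=3 S=147.6246 intr=0.0000 cont=0.0000 V=0.0000[hold]; j=4 S=184.8932 intr=0.0000 cont=0.0000 V=0.0000[hold]; j=5 S=231.5705 intr=0.0000 cont=0.0000 V=0.0000[hold]  S*(5)=-
k=4: j=0 S=84.0917 intr=8.6583 cont=12.3326 V=12.3326[hold]; j=1 S=105.3211 intr=0.0000 cont=3.8014 V=3.8014[hold]; j=2 S=131.9100 intr=0.0000 cont=0.5401 V=0.5401[hold]; j=3 S=165.2114 intr=0.0000 cont=0.0000 V=0.0000[hold]; j=4 S=206.9198 intr=0.0000 cont=0.0000 V=0.0000[hold]  S*(4)=-
k=3: j=0 S=94.1097 intr=0.0000 cont=8.0433 V=8.0433[hold]; j=1 S=117.8682 intr=0.0000 cont=2.1669 V=2.1669[hold]; j=2 S=147.6246 intr=0.0000 cont=0.2699 V=0.2699[hold]; j=3 S=184.8932 intr=0.0000 cont=0.0000 V=0.0000[hold]  S*(3)=-
k=2: j=0 S=105.3211 intr=0.0000 cont=5.0913 V=5.0913[hold]; j=1 S=131.9100 intr=0.0000 cont=1.2164 V=1.2164[hold]; j=2 S=165.2114 intr=0.0000 cont=0.1349 V=0.1349[hold]  S*(2)=-
k=1: j=0 S=117.8682 intr=0.0000 cont=3.1460 V=3.1460[hold]; j=1 S=147.6246 intr=0.0000 cont=0.6746 V=0.6746[hold]  S*(1)=-
k=0: j=0 S=131.9100 intr=0.0000 cont=1.9059 V=1.9059[hold]  S*(0)=-

price = 1.9059
boundary = - - - - - - 67.1415 75.1402
tree:
1.9059
3.1460 0.6746
5.0913 1.2164 0.1349
8.0433 2.1669 0.2699 0.0000
12.3326 3.8014 0.5401 0.0000 0.0000
18.2085 6.5371 1.0807 0.0000 0.0000 0.0000
25.6085 10.9405 2.1625 0.0000 0.0000 0.0000 0.0000
32.7557 17.6098 4.3271 0.0000 0.0000 0.0000 0.0000 0.0000
39.1421 25.6085 8.6583 0.0000 0.0000 0.0000 0.0000 0.0000 0.0000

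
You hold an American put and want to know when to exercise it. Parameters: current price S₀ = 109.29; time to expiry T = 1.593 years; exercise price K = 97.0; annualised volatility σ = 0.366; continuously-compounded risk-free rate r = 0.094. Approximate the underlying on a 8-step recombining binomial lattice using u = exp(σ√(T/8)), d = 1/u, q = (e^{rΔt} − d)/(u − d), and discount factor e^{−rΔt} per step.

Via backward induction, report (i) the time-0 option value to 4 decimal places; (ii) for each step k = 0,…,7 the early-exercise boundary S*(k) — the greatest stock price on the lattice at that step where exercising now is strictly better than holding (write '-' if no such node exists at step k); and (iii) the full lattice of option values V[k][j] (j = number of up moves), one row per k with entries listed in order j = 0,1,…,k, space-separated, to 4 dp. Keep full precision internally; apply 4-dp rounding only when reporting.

price = 8.7751
boundary = - - - 66.9563 56.8672 66.9563 56.8672 66.9563
tree:
8.7751
13.6384 4.5496
20.5861 7.6421 1.8249
30.0437 12.4975 3.3826 0.4355
40.1328 19.7754 6.1509 0.9184 0.0000
48.7017 30.0437 10.8995 1.9368 0.0000 0.0000
55.9794 40.1328 18.6159 4.0845 0.0000 0.0000 0.0000
62.1605 48.7017 30.0437 8.6136 0.0000 0.0000 0.0000 0.0000
67.4102 55.9794 40.1328 18.1647 0.0000 0.0000 0.0000 0.0000 0.0000

Δt=0.19912, u=1.17742, d=0.84932, q=0.51685, disc=e^(-rΔt)=0.98146
k=8 terminal: V=max(K-S,0) → 67.4102 55.9794 40.1328 18.1647 0.0000 0.0000 0.0000 0.0000 0.0000
k=7: j=0 S=34.8395 intr=62.1605 cont=60.3617 V=62.1605[EX]; j=1 S=48.2983 intr=48.7017 cont=46.9030 V=48.7017[EX]; j=2 S=66.9563 intr=30.0437 cont=28.2450 V=30.0437[EX]; j=3 S=92.8220 intr=4.1780 cont=8.6136 V=8.6136[hold]; j=4 S=128.6797 intr=0.0000 cont=0.0000 V=0.0000[hold]; j=5 S=178.3896 intr=0.0000 cont=0.0000 V=0.0000[hold]; j=6 S=247.3028 intr=0.0000 cont=0.0000 V=0.0000[hold]; j=7 S=342.8377 intr=0.0000 cont=0.0000 V=0.0000[hold]  S*(7)=66.9563
k=6: j=0 S=41.0206 intr=55.9794 cont=54.1807 V=55.9794[EX]; j=1 S=56.8672 intr=40.1328 cont=38.3341 V=40.1328[EX]; j=2 S=78.8353 intr=18.1647 cont=18.6159 V=18.6159[hold]; j=3 S=109.2900 intr=0.0000 cont=4.0845 V=4.0845[hold]; j=4 S=151.5095 intr=0.0000 cont=0.0000 V=0.0000[hold]; j=5 S=210.0387 intr=0.0000 cont=0.0000 V=0.0000[hold]; j=6 S=291.1782 intr=0.0000 cont=0.0000 V=0.0000[hold]  S*(6)=56.8672
k=5: j=0 S=48.2983 intr=48.7017 cont=46.9030 V=48.7017[EX]; j=1 S=66.9563 intr=30.0437 cont=28.4739 V=30.0437[EX]; j=2 S=92.8220 intr=4.1780 cont=10.8995 V=10.8995[hold]; j=3 S=128.6797 intr=0.0000 cont=1.9368 V=1.9368[hold]; j=4 S=178.3896 intr=0.0000 cont=0.0000 V=0.0000[hold]; j=5 S=247.3028 intr=0.0000 cont=0.0000 V=0.0000[hold]  S*(5)=66.9563
k=4: j=0 S=56.8672 intr=40.1328 cont=38.3341 V=40.1328[EX]; j=1 S=78.8353 intr=18.1647 cont=19.7754 V=19.7754[hold]; j=2 S=109.2900 intr=0.0000 cont=6.1509 V=6.1509[hold]; j=3 S=151.5095 intr=0.0000 cont=0.9184 V=0.9184[hold]; j=4 S=210.0387 intr=0.0000 cont=0.0000 V=0.0000[hold]  S*(4)=56.8672
k=3: j=0 S=66.9563 intr=30.0437 cont=29.0621 V=30.0437[EX]; j=1 S=92.8220 intr=4.1780 cont=12.4975 V=12.4975[hold]; j=2 S=128.6797 intr=0.0000 cont=3.3826 V=3.3826[hold]; j=3 S=178.3896 intr=0.0000 cont=0.4355 V=0.4355[hold]  S*(3)=66.9563
k=2: j=0 S=78.8353 intr=18.1647 cont=20.5861 V=20.5861[hold]; j=1 S=109.2900 intr=0.0000 cont=7.6421 V=7.6421[hold]; j=2 S=151.5095 intr=0.0000 cont=1.8249 V=1.8249[hold]  S*(2)=-
k=1: j=0 S=92.8220 intr=4.1780 cont=13.6384 V=13.6384[hold]; j=1 S=128.6797 intr=0.0000 cont=4.5496 V=4.5496[hold]  S*(1)=-
k=0: j=0 S=109.2900 intr=0.0000 cont=8.7751 V=8.7751[hold]  S*(0)=-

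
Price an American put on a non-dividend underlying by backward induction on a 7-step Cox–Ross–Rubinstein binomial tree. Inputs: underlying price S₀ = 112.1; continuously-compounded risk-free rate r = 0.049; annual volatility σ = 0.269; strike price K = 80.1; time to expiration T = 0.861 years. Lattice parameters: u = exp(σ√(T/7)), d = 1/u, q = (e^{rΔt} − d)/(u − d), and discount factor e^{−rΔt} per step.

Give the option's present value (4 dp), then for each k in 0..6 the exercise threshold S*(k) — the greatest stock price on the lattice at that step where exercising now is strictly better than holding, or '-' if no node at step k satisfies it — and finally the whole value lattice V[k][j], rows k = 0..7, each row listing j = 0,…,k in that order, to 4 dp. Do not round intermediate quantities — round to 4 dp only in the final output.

price = 0.6431
boundary = - - - - - - 63.6462
tree:
0.6431
1.1731 0.1382
2.1083 0.2829 0.0000
3.7159 0.5790 0.0000 0.0000
6.3794 1.1849 0.0000 0.0000 0.0000
10.5478 2.4250 0.0000 0.0000 0.0000 0.0000
16.4538 4.9629 0.0000 0.0000 0.0000 0.0000 0.0000
22.1838 10.1569 0.0000 0.0000 0.0000 0.0000 0.0000 0.0000

Δt=0.12300  u=1.09894  d=0.90997  q=0.50842  discount=0.99399
step 7 (expiry): payoffs max(K−S,0) = 22.1838 10.1569 0.0000 0.0000 0.0000 0.0000 0.0000 0.0000
step 6: (k=6,j=0): S=63.6462, (K−S)⁺=16.4538, hold=15.9725 ⇒ V=16.4538 exercise | (k=6,j=1): S=76.8629, (K−S)⁺=3.2371, hold=4.9629 ⇒ V=4.9629 continue | (k=6,j=2): S=92.8242, (K−S)⁺=0.0000, hold=0.0000 ⇒ V=0.0000 continue | (k=6,j=3): S=112.1000, (K−S)⁺=0.0000, hold=0.0000 ⇒ V=0.0000 continue | (k=6,j=4): S=135.3786, (K−S)⁺=0.0000, hold=0.0000 ⇒ V=0.0000 continue | (k=6,j=5): S=163.4912, (K−S)⁺=0.0000, hold=0.0000 ⇒ V=0.0000 continue | (k=6,j=6): S=197.4416, (K−S)⁺=0.0000, hold=0.0000 ⇒ V=0.0000 continue  boundary S*=63.6462
step 5: (k=5,j=0): S=69.9431, (K−S)⁺=10.1569, hold=10.5478 ⇒ V=10.5478 continue | (k=5,j=1): S=84.4674, (K−S)⁺=0.0000, hold=2.4250 ⇒ V=2.4250 continue | (k=5,j=2): S=102.0078, (K−S)⁺=0.0000, hold=0.0000 ⇒ V=0.0000 continue | (k=5,j=3): S=123.1907, (K−S)⁺=0.0000, hold=0.0000 ⇒ V=0.0000 continue | (k=5,j=4): S=148.7723, (K−S)⁺=0.0000, hold=0.0000 ⇒ V=0.0000 continue | (k=5,j=5): S=179.6663, (K−S)⁺=0.0000, hold=0.0000 ⇒ V=0.0000 continue  boundary S*=-
step 4: (k=4,j=0): S=76.8629, (K−S)⁺=3.2371, hold=6.3794 ⇒ V=6.3794 continue | (k=4,j=1): S=92.8242, (K−S)⁺=0.0000, hold=1.1849 ⇒ V=1.1849 continue | (k=4,j=2): S=112.1000, (K−S)⁺=0.0000, hold=0.0000 ⇒ V=0.0000 continue | (k=4,j=3): S=135.3786, (K−S)⁺=0.0000, hold=0.0000 ⇒ V=0.0000 continue | (k=4,j=4): S=163.4912, (K−S)⁺=0.0000, hold=0.0000 ⇒ V=0.0000 continue  boundary S*=-
step 3: (k=3,j=0): S=84.4674, (K−S)⁺=0.0000, hold=3.7159 ⇒ V=3.7159 continue | (k=3,j=1): S=102.0078, (K−S)⁺=0.0000, hold=0.5790 ⇒ V=0.5790 continue | (k=3,j=2): S=123.1907, (K−S)⁺=0.0000, hold=0.0000 ⇒ V=0.0000 continue | (k=3,j=3): S=148.7723, (K−S)⁺=0.0000, hold=0.0000 ⇒ V=0.0000 continue  boundary S*=-
step 2: (k=2,j=0): S=92.8242, (K−S)⁺=0.0000, hold=2.1083 ⇒ V=2.1083 continue | (k=2,j=1): S=112.1000, (K−S)⁺=0.0000, hold=0.2829 ⇒ V=0.2829 continue | (k=2,j=2): S=135.3786, (K−S)⁺=0.0000, hold=0.0000 ⇒ V=0.0000 continue  boundary S*=-
step 1: (k=1,j=0): S=102.0078, (K−S)⁺=0.0000, hold=1.1731 ⇒ V=1.1731 continue | (k=1,j=1): S=123.1907, (K−S)⁺=0.0000, hold=0.1382 ⇒ V=0.1382 continue  boundary S*=-
step 0: (k=0,j=0): S=112.1000, (K−S)⁺=0.0000, hold=0.6431 ⇒ V=0.6431 continue  boundary S*=-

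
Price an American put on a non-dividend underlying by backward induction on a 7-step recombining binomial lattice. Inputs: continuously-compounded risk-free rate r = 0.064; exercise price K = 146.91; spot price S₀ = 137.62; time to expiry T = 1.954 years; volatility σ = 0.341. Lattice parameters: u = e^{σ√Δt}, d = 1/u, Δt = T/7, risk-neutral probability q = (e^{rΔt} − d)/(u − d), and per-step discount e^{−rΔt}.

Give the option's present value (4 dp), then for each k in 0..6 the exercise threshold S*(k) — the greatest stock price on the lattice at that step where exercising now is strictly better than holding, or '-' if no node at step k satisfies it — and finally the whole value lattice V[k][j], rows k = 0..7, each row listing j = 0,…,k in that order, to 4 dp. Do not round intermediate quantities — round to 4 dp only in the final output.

Δt=0.27914, u=1.19741, d=0.83513, q=0.50484, disc=e^(-rΔt)=0.98229
k=7 terminal: V=max(K-S,0) → 107.9183 91.0037 66.7516 31.9789 0.0000 0.0000 0.0000 0.0000
k=6: j=0 S=46.6892 intr=100.2208 cont=97.6195 V=100.2208[EX]; j=1 S=66.9430 intr=79.9670 cont=77.3658 V=79.9670[EX]; j=2 S=95.9828 intr=50.9272 cont=48.3260 V=50.9272[EX]; j=3 S=137.6200 intr=9.2900 cont=15.5544 V=15.5544[hold]; j=4 S=197.3194 intr=0.0000 cont=0.0000 V=0.0000[hold]; j=5 S=282.9165 intr=0.0000 cont=0.0000 V=0.0000[hold]; j=6 S=405.6454 intr=0.0000 cont=0.0000 V=0.0000[hold]  S*(6)=95.9828
k=5: j=0 S=55.9063 intr=91.0037 cont=88.4024 V=91.0037[EX]; j=1 S=80.1584 intr=66.7516 cont=64.1503 V=66.7516[EX]; j=2 S=114.9311 intr=31.9789 cont=32.4842 V=32.4842[hold]; j=3 S=164.7881 intr=0.0000 cont=7.5656 V=7.5656[hold]; j=4 S=236.2730 intr=0.0000 cont=0.0000 V=0.0000[hold]; j=5 S=338.7680 intr=0.0000 cont=0.0000 V=0.0000[hold]  S*(5)=80.1584
k=4: j=0 S=66.9430 intr=79.9670 cont=77.3658 V=79.9670[EX]; j=1 S=95.9828 intr=50.9272 cont=48.5765 V=50.9272[EX]; j=2 S=137.6200 intr=9.2900 cont=19.5519 V=19.5519[hold]; j=3 S=197.3194 intr=0.0000 cont=3.6799 V=3.6799[hold]; j=4 S=282.9165 intr=0.0000 cont=0.0000 V=0.0000[hold]  S*(4)=95.9828
k=3: j=0 S=80.1584 intr=66.7516 cont=64.1503 V=66.7516[EX]; j=1 S=114.9311 intr=31.9789 cont=34.4666 V=34.4666[hold]; j=2 S=164.7881 intr=0.0000 cont=11.3348 V=11.3348[hold]; j=3 S=236.2730 intr=0.0000 cont=1.7899 V=1.7899[hold]  S*(3)=80.1584
k=2: j=0 S=95.9828 intr=50.9272 cont=49.5596 V=50.9272[EX]; j=1 S=137.6200 intr=9.2900 cont=22.3853 V=22.3853[hold]; j=2 S=197.3194 intr=0.0000 cont=6.4008 V=6.4008[hold]  S*(2)=95.9828
k=1: j=0 S=114.9311 intr=31.9789 cont=35.8716 V=35.8716[hold]; j=1 S=164.7881 intr=0.0000 cont=14.0623 V=14.0623[hold]  S*(1)=-
k=0: j=0 S=137.6200 intr=9.2900 cont=24.4212 V=24.4212[hold]  S*(0)=-

price = 24.4212
boundary = - - 95.9828 80.1584 95.9828 80.1584 95.9828
tree:
24.4212
35.8716 14.0623
50.9272 22.3853 6.4008
66.7516 34.4666 11.3348 1.7899
79.9670 50.9272 19.5519 3.6799 0.0000
91.0037 66.7516 32.4842 7.5656 0.0000 0.0000
100.2208 79.9670 50.9272 15.5544 0.0000 0.0000 0.0000
107.9183 91.0037 66.7516 31.9789 0.0000 0.0000 0.0000 0.0000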